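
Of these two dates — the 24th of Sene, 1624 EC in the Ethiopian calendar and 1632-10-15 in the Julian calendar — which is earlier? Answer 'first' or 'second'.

first

The two dates have Julian Day Numbers 2317315 and 2317434 respectively.
Since 2317315 < 2317434, the first date comes first.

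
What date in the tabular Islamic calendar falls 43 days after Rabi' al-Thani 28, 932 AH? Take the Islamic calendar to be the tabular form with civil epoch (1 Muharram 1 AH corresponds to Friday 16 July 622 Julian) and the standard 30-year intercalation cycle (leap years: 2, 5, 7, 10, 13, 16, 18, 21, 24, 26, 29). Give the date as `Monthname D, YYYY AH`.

JDN of Rabi' al-Thani 28, 932 AH = 2278471.
2278471 + 43 = 2278514.
JDN 2278514 in the tabular Islamic calendar is Jumada al-Thani 12, 932 AH.

Jumada al-Thani 12, 932 AH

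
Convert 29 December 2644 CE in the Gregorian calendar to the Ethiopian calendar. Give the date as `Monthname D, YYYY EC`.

Tahsas 15, 2637 EC

Both dates share Julian Day Number 2687124; in the Ethiopian calendar that is 15 Tahsas 2637 EC.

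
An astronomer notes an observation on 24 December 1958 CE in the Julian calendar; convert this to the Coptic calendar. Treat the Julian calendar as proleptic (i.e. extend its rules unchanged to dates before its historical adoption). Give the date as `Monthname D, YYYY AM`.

Koiak 28, 1675 AM

The source date corresponds to 6 January 1959 in the Gregorian calendar (JDN 2436575).
That day falls on 28 Koiak 1675 AM in the Coptic calendar.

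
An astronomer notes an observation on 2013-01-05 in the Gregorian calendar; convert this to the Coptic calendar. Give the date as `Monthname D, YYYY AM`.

Koiak 27, 1729 AM

Both dates share Julian Day Number 2456298; in the Coptic calendar that is 27 Koiak 1729 AM.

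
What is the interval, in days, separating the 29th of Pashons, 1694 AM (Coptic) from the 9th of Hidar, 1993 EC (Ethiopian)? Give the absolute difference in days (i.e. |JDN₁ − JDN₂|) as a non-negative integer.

8201

JDN of the first date = 2443666.
JDN of the second date = 2451867.
|2451867 − 2443666| = 8201.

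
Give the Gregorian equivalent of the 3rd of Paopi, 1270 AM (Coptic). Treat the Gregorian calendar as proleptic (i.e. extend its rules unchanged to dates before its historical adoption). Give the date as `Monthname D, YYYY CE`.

October 10, 1553 CE

Both dates share Julian Day Number 2288564; in the Gregorian calendar that is 10 October 1553 CE.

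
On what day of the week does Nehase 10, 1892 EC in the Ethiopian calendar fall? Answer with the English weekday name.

In the Gregorian calendar this is 16 August 1900 (JDN 2415248).
JDN 2415248 mod 7 = 3, and JDN 0 was a Monday, so this is a Thursday.

Thursday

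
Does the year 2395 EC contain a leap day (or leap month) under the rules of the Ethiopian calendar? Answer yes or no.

yes

2395 mod 4 = 3; in the Ethiopian calendar a year is leap when year mod 4 = 3, so it is a leap year.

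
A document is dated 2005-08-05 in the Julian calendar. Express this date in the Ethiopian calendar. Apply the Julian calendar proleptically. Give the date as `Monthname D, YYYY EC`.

Nehase 12, 1997 EC

The source date corresponds to 18 August 2005 in the Gregorian calendar (JDN 2453601).
That day falls on 12 Nehase 1997 EC in the Ethiopian calendar.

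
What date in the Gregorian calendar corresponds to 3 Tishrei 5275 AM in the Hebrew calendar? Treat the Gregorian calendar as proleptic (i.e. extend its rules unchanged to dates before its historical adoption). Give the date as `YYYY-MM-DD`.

1514-10-03

Julian Day Number of the source date = 2274312.
Converting JDN 2274312 to the Gregorian calendar gives 3 October 1514 CE.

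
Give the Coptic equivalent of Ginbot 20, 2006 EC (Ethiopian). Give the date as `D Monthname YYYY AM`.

20 Pashons 1730 AM

Both dates share Julian Day Number 2456806; in the Coptic calendar that is 20 Pashons 1730 AM.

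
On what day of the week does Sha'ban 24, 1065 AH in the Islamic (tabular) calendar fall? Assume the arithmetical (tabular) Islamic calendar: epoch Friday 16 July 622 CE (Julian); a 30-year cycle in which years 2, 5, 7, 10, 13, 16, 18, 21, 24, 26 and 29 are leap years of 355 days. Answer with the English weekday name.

In the Gregorian calendar this is 29 June 1655 (JDN 2325716).
JDN 2325716 mod 7 = 1, and JDN 0 was a Monday, so this is a Tuesday.

Tuesday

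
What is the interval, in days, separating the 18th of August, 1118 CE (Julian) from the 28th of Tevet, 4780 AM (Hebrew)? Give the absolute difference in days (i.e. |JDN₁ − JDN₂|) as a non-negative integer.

36027

First date → JDN 2129637; second date → JDN 2093610.
The interval is |2129637 − 2093610| = 36027 days.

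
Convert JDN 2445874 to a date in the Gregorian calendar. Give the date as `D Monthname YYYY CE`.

22 June 1984 CE

JDN 2451545 is 1 Jan 2000; 2445874 is −5671 days from there.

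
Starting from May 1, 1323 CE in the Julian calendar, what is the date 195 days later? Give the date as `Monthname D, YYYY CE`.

November 12, 1323 CE

The starting date is JDN 2204404; 2204404 + 195 = 2204599.
JDN 2204599 corresponds to November 12, 1323 CE.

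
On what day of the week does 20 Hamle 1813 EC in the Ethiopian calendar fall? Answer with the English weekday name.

Equivalently 26 July 1821 Gregorian, JDN 2386373.
Since JDN mod 7 = 3 (0 = Monday), the day is Thursday.

Thursday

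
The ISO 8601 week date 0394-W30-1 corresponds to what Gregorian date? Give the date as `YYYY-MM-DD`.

0394-07-25

ISO week 1 of 394 is the week containing the first Thursday of 394.
Week 30, day 1 (Monday) lands on 0394-07-25.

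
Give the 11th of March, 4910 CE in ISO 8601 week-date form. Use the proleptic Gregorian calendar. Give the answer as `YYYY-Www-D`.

The weekday is Tuesday (ISO weekday 2).
That Tuesday belongs to ISO week 11 of ISO year 4910.

4910-W11-2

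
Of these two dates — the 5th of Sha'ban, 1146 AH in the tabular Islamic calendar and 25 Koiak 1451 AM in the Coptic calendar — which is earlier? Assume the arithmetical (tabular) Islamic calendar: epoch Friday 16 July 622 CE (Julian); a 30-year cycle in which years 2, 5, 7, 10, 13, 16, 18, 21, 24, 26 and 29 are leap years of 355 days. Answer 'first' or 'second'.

first

The two dates have Julian Day Numbers 2354401 and 2354756 respectively.
Since 2354401 < 2354756, the first date comes first.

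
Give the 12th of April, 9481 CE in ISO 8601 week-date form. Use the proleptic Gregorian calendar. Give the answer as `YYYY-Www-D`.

9481-W15-2

The weekday is Tuesday (ISO weekday 2).
That Tuesday belongs to ISO week 15 of ISO year 9481.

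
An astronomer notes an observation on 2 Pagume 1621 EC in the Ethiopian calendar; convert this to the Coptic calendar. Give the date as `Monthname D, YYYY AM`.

Both dates share Julian Day Number 2316287; in the Coptic calendar that is 2 Pi Kogi Enavot 1345 AM.

Pi Kogi Enavot 2, 1345 AM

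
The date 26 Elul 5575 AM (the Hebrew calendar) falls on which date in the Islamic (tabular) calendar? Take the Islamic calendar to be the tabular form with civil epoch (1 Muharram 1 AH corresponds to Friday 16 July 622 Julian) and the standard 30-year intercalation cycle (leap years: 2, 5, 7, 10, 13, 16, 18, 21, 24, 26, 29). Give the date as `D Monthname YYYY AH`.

Julian Day Number of the source date = 2384248.
Converting JDN 2384248 to the tabular Islamic calendar gives 26 Shawwal 1230 AH.

26 Shawwal 1230 AH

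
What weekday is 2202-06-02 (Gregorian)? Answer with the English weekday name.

Wednesday

JDN 2525476 mod 7 = 2, and JDN 0 was a Monday, so this is a Wednesday.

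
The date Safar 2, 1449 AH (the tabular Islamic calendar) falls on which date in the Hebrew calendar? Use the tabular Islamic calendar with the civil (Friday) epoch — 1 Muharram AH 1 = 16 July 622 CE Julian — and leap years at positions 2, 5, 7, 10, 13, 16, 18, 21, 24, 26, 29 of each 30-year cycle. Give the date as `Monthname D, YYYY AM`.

Julian Day Number of the source date = 2461594.
Converting JDN 2461594 to the Hebrew calendar gives 2 Tammuz 5787 AM.

Tammuz 2, 5787 AM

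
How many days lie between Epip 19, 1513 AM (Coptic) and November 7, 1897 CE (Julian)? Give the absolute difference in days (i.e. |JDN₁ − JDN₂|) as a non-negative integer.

36642

First date → JDN 2377606; second date → JDN 2414248.
The interval is |2377606 − 2414248| = 36642 days.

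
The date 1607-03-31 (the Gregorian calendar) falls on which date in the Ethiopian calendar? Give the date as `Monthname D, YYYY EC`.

Both dates share Julian Day Number 2308094; in the Ethiopian calendar that is 25 Megabit 1599 EC.

Megabit 25, 1599 EC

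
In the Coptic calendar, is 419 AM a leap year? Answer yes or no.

419 mod 4 = 3; in the Coptic calendar a year is leap when year mod 4 = 3, so it is a leap year.

yes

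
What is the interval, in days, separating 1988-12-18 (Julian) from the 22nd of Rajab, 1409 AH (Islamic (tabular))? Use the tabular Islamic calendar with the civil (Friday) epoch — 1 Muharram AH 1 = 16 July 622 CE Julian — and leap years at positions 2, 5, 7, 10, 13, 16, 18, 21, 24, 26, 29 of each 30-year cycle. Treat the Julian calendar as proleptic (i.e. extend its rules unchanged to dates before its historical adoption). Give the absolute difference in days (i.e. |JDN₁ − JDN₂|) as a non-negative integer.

First date → JDN 2447527; second date → JDN 2447586.
The interval is |2447527 − 2447586| = 59 days.

59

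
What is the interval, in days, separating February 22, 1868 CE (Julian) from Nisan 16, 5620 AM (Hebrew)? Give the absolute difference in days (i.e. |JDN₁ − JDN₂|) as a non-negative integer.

First date → JDN 2403397; second date → JDN 2400509.
The interval is |2403397 − 2400509| = 2888 days.

2888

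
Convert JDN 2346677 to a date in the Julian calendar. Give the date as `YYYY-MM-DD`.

JDN 2346677 is 18 November 1712 in the Gregorian calendar.
In the Julian calendar that day is 1712-11-07.

1712-11-07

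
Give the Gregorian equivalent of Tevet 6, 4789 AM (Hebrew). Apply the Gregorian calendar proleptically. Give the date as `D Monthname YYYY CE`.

31 December 1028 CE

Julian Day Number of the source date = 2096894.
Converting JDN 2096894 to the Gregorian calendar gives 31 December 1028 CE.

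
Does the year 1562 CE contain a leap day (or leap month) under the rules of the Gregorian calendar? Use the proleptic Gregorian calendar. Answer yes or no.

1562 is not divisible by 4, so it is a common year.

no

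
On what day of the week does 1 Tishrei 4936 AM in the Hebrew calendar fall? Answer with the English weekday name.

In the proleptic Gregorian calendar this is 25 September 1175 (JDN 2150487).
2150487 ≡ 3 (mod 7); counting from Monday = 0 gives Thursday.

Thursday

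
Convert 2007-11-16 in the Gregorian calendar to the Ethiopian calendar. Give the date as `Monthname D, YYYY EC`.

Hidar 6, 2000 EC

Julian Day Number of the source date = 2454421.
Converting JDN 2454421 to the Ethiopian calendar gives 6 Hidar 2000 EC.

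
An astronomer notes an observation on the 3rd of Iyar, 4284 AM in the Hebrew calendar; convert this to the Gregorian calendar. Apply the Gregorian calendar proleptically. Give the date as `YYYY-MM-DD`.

0524-04-24

Both dates share Julian Day Number 1912561; in the Gregorian calendar that is 24 April 524 CE.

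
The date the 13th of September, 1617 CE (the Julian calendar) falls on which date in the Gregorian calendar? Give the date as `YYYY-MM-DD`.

1617-09-23

For dates in this range the Gregorian date is 10 days ahead of the Julian.
13 September 1617 Julian + 10 days → 23 September 1617 Gregorian.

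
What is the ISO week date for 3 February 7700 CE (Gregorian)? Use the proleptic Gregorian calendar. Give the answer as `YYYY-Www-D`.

7700-W05-3

The weekday is Wednesday (ISO weekday 3).
That Wednesday belongs to ISO week 5 of ISO year 7700.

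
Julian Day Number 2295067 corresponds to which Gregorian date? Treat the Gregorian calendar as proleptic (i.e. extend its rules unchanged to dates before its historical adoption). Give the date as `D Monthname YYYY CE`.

Counting from JDN 2299161 = 15 Oct 1582 gives an offset of -4094 days.

31 July 1571 CE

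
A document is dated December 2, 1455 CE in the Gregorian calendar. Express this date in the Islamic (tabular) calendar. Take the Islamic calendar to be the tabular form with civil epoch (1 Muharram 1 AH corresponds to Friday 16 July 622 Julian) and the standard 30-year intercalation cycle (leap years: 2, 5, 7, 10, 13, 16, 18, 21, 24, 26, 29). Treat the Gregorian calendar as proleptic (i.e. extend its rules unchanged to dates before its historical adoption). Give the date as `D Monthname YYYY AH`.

12 Dhu al-Hijjah 859 AH

Both dates share Julian Day Number 2252823; in the tabular Islamic calendar that is 12 Dhu al-Hijjah 859 AH.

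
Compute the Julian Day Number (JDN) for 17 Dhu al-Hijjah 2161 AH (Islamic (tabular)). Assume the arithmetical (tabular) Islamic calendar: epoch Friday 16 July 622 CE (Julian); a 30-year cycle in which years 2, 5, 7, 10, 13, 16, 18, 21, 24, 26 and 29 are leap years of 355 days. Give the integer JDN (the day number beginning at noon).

Equivalently 1 March 2719 (Gregorian).
JDN 2451545 is 1 January 2000 CE (Gregorian); the target day is +262668 days from there, so JDN = 2714213.

2714213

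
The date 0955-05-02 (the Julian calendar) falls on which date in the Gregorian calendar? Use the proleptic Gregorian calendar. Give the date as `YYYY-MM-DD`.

0955-05-07

For dates in this range the Gregorian date is 5 days ahead of the Julian.
2 May 955 Julian + 5 days → 7 May 955 Gregorian.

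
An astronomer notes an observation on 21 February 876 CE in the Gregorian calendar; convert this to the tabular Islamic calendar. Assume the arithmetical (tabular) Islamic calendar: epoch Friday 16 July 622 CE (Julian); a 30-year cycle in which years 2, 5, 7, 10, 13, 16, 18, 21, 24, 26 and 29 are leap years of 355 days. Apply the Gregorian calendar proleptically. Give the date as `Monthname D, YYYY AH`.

Jumada al-Awwal 17, 262 AH

Julian Day Number of the source date = 2041064.
Converting JDN 2041064 to the tabular Islamic calendar gives 17 Jumada al-Awwal 262 AH.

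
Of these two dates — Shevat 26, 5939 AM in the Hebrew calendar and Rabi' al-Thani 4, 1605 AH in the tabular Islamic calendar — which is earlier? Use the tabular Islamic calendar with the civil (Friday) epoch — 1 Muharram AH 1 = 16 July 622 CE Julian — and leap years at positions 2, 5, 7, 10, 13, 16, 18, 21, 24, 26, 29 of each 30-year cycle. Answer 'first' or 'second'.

Converting both to JDN: 2516957 vs 2516936; the smaller is the second.

second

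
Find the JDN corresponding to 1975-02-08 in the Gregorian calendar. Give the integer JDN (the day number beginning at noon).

2442452

JDN 2451545 is 1 January 2000 CE (Gregorian); the target day is −9093 days from there, so JDN = 2442452.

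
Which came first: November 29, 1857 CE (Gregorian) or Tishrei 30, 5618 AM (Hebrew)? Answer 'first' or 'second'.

second

Converting both to JDN: 2399648 vs 2399606; the smaller is the second.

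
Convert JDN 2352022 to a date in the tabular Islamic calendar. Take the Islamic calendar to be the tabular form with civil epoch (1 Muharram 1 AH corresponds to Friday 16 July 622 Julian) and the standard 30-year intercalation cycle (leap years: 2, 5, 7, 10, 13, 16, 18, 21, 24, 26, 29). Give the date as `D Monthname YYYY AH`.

19 Dhu al-Qa'dah 1139 AH

JDN 2352022 is 8 July 1727 in the Gregorian calendar.
In the tabular Islamic calendar that day is 19 Dhu al-Qa'dah 1139 AH.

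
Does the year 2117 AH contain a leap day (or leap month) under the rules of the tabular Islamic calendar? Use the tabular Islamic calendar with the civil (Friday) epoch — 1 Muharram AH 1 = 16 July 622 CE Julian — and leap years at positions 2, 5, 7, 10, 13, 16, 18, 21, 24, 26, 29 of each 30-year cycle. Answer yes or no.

Year 2117 AH is year 17 of its 30-year cycle; leap positions are 2, 5, 7, 10, 13, 16, 18, 21, 24, 26, 29, so it is a common year (354 days).

no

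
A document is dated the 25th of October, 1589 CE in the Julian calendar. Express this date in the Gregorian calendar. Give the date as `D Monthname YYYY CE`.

At this point the Julian calendar is 10 days behind the Gregorian.
25 October 1589 Julian + 10 days → 4 November 1589 Gregorian.

4 November 1589 CE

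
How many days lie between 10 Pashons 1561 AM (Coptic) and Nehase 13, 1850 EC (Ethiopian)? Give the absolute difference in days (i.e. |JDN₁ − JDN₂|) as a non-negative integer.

JDN of the first date = 2395069.
JDN of the second date = 2399910.
|2399910 − 2395069| = 4841.

4841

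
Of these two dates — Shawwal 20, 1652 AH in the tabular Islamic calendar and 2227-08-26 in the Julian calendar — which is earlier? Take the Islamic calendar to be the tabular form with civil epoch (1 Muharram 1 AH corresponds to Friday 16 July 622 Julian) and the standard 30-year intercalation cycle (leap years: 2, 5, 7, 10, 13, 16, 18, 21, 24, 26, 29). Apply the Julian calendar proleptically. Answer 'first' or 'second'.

First date → JDN 2533784; second date → JDN 2534707.
JDN 2533784 < JDN 2534707, so the first date is earlier.

first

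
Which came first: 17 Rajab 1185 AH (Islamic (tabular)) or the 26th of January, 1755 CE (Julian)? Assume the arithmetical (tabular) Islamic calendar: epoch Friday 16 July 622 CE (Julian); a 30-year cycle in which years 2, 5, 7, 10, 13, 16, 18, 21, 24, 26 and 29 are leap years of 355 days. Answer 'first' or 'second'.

second

The two dates have Julian Day Numbers 2368203 and 2362097 respectively.
Since 2362097 < 2368203, the second date comes first.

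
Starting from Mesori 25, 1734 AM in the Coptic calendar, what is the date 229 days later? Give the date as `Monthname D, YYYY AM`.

JDN of Mesori 25, 1734 AM = 2458362.
2458362 + 229 = 2458591.
JDN 2458591 in the Coptic calendar is Parmouti 9, 1735 AM.

Parmouti 9, 1735 AM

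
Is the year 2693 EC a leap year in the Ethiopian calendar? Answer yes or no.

2693 mod 4 = 1; in the Ethiopian calendar a year is leap when year mod 4 = 3, so it is a common year.

no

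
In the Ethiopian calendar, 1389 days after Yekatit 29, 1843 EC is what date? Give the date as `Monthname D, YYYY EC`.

Tahsas 17, 1847 EC

The starting date is JDN 2397189; 2397189 + 1389 = 2398578.
JDN 2398578 corresponds to Tahsas 17, 1847 EC.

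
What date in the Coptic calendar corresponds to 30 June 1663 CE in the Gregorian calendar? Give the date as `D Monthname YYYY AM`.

Both dates share Julian Day Number 2328639; in the Coptic calendar that is 26 Paoni 1379 AM.

26 Paoni 1379 AM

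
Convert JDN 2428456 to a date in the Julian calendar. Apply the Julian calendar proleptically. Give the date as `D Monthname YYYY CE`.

JDN 2428456 is 14 October 1936 in the Gregorian calendar.
In the Julian calendar that day is 1 October 1936 CE.

1 October 1936 CE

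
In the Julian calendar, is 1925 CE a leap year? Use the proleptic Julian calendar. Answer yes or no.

no

1925 mod 4 = 1, so it is a common year in the Julian calendar.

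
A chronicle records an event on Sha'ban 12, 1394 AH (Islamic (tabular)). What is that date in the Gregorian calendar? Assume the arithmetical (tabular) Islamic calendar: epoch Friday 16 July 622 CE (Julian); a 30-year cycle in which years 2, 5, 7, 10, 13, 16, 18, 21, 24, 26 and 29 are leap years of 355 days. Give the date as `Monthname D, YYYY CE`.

Julian Day Number of the source date = 2442291.
Converting JDN 2442291 to the Gregorian calendar gives 31 August 1974 CE.

August 31, 1974 CE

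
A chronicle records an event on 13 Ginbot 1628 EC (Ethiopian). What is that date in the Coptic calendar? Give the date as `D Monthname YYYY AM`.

Julian Day Number of the source date = 2318735.
Converting JDN 2318735 to the Coptic calendar gives 13 Pashons 1352 AM.

13 Pashons 1352 AM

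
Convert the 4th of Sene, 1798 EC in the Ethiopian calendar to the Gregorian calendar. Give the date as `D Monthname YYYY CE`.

10 June 1806 CE

Both dates share Julian Day Number 2380848; in the Gregorian calendar that is 10 June 1806 CE.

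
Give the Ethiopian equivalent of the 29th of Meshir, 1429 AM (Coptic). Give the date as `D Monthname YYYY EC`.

29 Yekatit 1705 EC

Julian Day Number of the source date = 2346785.
Converting JDN 2346785 to the Ethiopian calendar gives 29 Yekatit 1705 EC.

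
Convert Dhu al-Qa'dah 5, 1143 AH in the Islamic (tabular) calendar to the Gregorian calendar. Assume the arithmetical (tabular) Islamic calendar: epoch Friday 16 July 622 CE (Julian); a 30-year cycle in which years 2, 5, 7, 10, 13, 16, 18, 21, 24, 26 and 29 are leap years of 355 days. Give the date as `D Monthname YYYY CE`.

12 May 1731 CE

Both dates share Julian Day Number 2353426; in the Gregorian calendar that is 12 May 1731 CE.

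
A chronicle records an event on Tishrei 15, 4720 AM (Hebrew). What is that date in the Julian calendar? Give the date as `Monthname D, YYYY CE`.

September 20, 959 CE

Both dates share Julian Day Number 2071595; in the Julian calendar that is 20 September 959 CE.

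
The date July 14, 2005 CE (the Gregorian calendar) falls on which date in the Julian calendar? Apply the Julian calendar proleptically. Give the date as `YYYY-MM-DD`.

2005-07-01

For dates in this range the Gregorian date is 13 days ahead of the Julian.
14 July 2005 Gregorian − 13 days → 1 July 2005 Julian.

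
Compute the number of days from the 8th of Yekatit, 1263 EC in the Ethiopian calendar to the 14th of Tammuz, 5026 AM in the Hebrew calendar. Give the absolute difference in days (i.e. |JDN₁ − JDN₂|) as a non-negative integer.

JDN of the first date = 2185323.
JDN of the second date = 2183634.
|2183634 − 2185323| = 1689.

1689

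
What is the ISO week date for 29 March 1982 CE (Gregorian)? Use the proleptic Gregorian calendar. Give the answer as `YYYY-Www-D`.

The weekday is Monday (ISO weekday 1).
That Monday belongs to ISO week 13 of ISO year 1982.

1982-W13-1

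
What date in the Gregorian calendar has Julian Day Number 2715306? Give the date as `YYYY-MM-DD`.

JDN 2451545 is 1 Jan 2000; 2715306 is +263761 days from there.

2722-02-26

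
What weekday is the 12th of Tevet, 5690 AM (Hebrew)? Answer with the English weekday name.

Sunday

This is JDN 2425989 (12 January 1930 Gregorian).
Since JDN mod 7 = 6 (0 = Monday), the day is Sunday.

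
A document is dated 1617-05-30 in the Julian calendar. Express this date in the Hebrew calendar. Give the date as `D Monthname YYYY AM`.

Julian Day Number of the source date = 2311817.
Converting JDN 2311817 to the Hebrew calendar gives 6 Sivan 5377 AM.

6 Sivan 5377 AM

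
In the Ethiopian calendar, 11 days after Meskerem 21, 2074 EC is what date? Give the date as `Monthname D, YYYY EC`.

Tikimt 2, 2074 EC

Counting 11 days forward from JDN 2481404 reaches JDN 2481415, which is Tikimt 2, 2074 EC.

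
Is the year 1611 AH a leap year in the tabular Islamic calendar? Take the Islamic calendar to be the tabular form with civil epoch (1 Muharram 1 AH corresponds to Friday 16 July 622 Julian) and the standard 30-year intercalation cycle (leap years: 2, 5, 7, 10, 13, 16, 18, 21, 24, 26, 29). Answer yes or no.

yes

Year 1611 AH is year 21 of its 30-year cycle; leap positions are 2, 5, 7, 10, 13, 16, 18, 21, 24, 26, 29, so it is a leap year (355 days).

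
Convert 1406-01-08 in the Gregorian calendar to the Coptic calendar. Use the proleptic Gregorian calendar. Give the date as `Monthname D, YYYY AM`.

Both dates share Julian Day Number 2234598; in the Coptic calendar that is 4 Tobi 1122 AM.

Tobi 4, 1122 AM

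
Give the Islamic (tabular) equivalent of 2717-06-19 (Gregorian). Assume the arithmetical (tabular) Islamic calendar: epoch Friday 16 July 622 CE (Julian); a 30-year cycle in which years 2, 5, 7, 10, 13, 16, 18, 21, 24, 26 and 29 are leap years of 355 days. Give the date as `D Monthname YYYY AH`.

Julian Day Number of the source date = 2713593.
Converting JDN 2713593 to the tabular Islamic calendar gives 17 Rabi' al-Awwal 2160 AH.

17 Rabi' al-Awwal 2160 AH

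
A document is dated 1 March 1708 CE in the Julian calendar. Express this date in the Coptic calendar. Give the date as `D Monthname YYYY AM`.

Julian Day Number of the source date = 2344965.
Converting JDN 2344965 to the Coptic calendar gives 5 Paremhat 1424 AM.

5 Paremhat 1424 AM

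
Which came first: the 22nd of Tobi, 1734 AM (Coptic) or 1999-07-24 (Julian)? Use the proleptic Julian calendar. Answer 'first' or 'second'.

second

First date → JDN 2458149; second date → JDN 2451397.
JDN 2451397 < JDN 2458149, so the second date is earlier.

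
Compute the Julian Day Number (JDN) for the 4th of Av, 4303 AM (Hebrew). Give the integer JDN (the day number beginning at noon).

1919590

Equivalently 23 July 543 (proleptic Gregorian).
JDN 2400001 is 17 November 1858 CE (Gregorian), MJD 0; the target day is −480411 days from there, so JDN = 1919590.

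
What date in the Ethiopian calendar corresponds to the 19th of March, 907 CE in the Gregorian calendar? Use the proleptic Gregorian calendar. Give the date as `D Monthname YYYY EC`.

Both dates share Julian Day Number 2052412; in the Ethiopian calendar that is 18 Megabit 899 EC.

18 Megabit 899 EC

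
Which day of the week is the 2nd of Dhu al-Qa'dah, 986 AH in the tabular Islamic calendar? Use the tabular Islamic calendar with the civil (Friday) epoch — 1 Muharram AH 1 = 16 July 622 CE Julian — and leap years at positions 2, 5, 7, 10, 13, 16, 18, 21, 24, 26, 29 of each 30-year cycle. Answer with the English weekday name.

In the proleptic Gregorian calendar this is 10 January 1579 (JDN 2297787).
JDN 2297787 mod 7 = 2, and JDN 0 was a Monday, so this is a Wednesday.

Wednesday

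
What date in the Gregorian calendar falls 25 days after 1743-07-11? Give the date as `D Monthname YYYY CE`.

JDN of 1743-07-11 = 2357869.
2357869 + 25 = 2357894.
JDN 2357894 in the Gregorian calendar is 5 August 1743 CE.

5 August 1743 CE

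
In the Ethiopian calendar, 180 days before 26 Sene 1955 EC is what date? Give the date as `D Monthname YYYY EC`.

Counting 180 days back from JDN 2438214 reaches JDN 2438034, which is 26 Tahsas 1955 EC.

26 Tahsas 1955 EC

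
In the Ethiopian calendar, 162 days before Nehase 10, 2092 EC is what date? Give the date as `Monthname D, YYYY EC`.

Yekatit 28, 2092 EC

JDN of Nehase 10, 2092 EC = 2488298.
2488298 − 162 = 2488136.
JDN 2488136 in the Ethiopian calendar is Yekatit 28, 2092 EC.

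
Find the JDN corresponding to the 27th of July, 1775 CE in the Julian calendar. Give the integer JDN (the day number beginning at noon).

Equivalently 7 August 1775 (Gregorian).
JDN 2299161 is 15 October 1582 CE (Gregorian); the target day is +70423 days from there, so JDN = 2369584.

2369584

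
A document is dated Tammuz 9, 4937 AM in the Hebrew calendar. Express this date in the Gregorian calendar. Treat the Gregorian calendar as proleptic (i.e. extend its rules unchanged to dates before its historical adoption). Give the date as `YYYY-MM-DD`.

Julian Day Number of the source date = 2151116.
Converting JDN 2151116 to the Gregorian calendar gives 15 June 1177 CE.

1177-06-15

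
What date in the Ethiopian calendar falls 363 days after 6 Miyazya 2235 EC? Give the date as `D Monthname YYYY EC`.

Counting 363 days forward from JDN 2540404 reaches JDN 2540767, which is 3 Miyazya 2236 EC.

3 Miyazya 2236 EC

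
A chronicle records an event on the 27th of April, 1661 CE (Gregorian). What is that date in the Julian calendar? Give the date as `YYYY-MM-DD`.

At this point the Julian calendar is 10 days behind the Gregorian.
27 April 1661 Gregorian − 10 days → 17 April 1661 Julian.

1661-04-17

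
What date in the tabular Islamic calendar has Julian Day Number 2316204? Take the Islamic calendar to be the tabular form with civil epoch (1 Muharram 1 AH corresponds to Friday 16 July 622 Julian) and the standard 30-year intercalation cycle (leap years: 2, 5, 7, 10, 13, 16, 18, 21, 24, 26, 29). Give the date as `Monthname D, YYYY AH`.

Shawwal 21, 1038 AH

The Gregorian equivalent of JDN 2316204 is 13 June 1629.
In the tabular Islamic calendar that day is Shawwal 21, 1038 AH.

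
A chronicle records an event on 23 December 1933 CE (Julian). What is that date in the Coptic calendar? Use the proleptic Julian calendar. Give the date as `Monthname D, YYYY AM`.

The source date corresponds to 5 January 1934 in the Gregorian calendar (JDN 2427443).
That day falls on 27 Koiak 1650 AM in the Coptic calendar.

Koiak 27, 1650 AM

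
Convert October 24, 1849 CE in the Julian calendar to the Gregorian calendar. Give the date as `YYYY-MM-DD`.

1849-11-05

The Julian–Gregorian offset here is 12 days (Julian trailing).
24 October 1849 Julian + 12 days → 5 November 1849 Gregorian.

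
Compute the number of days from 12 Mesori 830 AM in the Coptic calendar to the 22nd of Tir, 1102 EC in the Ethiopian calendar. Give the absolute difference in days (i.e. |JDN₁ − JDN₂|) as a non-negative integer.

First date → JDN 2128163; second date → JDN 2126502.
The interval is |2128163 − 2126502| = 1661 days.

1661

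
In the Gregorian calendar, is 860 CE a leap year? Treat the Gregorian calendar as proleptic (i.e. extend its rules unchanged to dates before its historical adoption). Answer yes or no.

yes

860 is divisible by 4 and not by 100, so it is a leap year.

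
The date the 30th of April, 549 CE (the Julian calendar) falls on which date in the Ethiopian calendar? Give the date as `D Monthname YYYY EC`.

5 Ginbot 541 EC

The source date corresponds to 2 May 549 in the proleptic Gregorian calendar (JDN 1921700).
That day falls on 5 Ginbot 541 EC in the Ethiopian calendar.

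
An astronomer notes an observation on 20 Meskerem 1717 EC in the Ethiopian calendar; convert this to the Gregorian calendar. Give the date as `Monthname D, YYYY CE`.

September 28, 1724 CE

Both dates share Julian Day Number 2351009; in the Gregorian calendar that is 28 September 1724 CE.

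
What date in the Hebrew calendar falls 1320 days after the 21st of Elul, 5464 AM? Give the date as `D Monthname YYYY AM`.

12 Iyar 5468 AM

The starting date is JDN 2343696; 2343696 + 1320 = 2345016.
JDN 2345016 corresponds to 12 Iyar 5468 AM.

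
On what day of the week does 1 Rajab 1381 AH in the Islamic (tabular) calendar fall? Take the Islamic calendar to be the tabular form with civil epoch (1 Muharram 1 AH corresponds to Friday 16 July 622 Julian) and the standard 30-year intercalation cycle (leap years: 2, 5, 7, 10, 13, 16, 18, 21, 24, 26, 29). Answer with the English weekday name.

Saturday

In the Gregorian calendar this is 9 December 1961 (JDN 2437643).
Since JDN mod 7 = 5 (0 = Monday), the day is Saturday.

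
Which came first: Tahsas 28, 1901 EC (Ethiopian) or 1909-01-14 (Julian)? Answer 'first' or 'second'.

first

The two dates have Julian Day Numbers 2418313 and 2418334 respectively.
Since 2418313 < 2418334, the first date comes first.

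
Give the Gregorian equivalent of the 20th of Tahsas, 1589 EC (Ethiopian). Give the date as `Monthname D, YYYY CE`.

December 26, 1596 CE

Both dates share Julian Day Number 2304347; in the Gregorian calendar that is 26 December 1596 CE.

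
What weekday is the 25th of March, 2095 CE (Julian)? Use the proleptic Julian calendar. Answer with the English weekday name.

Equivalently 7 April 2095 Gregorian, JDN 2486340.
2486340 ≡ 3 (mod 7); counting from Monday = 0 gives Thursday.

Thursday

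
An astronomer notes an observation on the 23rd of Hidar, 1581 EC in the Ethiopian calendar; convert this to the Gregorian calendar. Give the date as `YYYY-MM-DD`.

1588-11-29

Both dates share Julian Day Number 2301398; in the Gregorian calendar that is 29 November 1588 CE.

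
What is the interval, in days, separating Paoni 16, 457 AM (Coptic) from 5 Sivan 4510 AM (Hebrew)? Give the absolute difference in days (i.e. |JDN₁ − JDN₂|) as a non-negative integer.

3262

First date → JDN 1991869; second date → JDN 1995131.
The interval is |1991869 − 1995131| = 3262 days.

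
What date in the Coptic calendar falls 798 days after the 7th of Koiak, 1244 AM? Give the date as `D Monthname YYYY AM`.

15 Meshir 1246 AM

Counting 798 days forward from JDN 2279132 reaches JDN 2279930, which is 15 Meshir 1246 AM.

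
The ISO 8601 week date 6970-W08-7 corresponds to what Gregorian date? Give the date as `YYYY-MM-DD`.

ISO week 1 of 6970 is the week containing the first Thursday of 6970.
Week 8, day 7 (Sunday) lands on 6970-02-25.

6970-02-25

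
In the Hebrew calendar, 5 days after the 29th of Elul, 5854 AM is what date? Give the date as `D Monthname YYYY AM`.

JDN of the 29th of Elul, 5854 AM = 2486131.
2486131 + 5 = 2486136.
JDN 2486136 in the Hebrew calendar is 5 Tishrei 5855 AM.

5 Tishrei 5855 AM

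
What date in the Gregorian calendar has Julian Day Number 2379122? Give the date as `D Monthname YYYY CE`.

JDN 2451545 is 1 Jan 2000; 2379122 is −72423 days from there.

18 September 1801 CE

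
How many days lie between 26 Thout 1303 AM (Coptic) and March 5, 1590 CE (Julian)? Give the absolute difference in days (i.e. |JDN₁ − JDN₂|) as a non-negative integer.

First date → JDN 2300610; second date → JDN 2301869.
The interval is |2300610 − 2301869| = 1259 days.

1259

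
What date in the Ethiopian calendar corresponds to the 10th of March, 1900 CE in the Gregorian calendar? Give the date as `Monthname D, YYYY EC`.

Both dates share Julian Day Number 2415089; in the Ethiopian calendar that is 1 Megabit 1892 EC.

Megabit 1, 1892 EC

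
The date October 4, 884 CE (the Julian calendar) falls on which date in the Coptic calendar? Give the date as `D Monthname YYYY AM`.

7 Paopi 601 AM

Both dates share Julian Day Number 2044216; in the Coptic calendar that is 7 Paopi 601 AM.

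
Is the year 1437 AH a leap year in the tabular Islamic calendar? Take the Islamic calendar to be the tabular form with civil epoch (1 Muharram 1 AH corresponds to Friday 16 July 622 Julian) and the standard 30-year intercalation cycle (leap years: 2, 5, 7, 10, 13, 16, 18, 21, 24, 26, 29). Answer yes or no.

Year 1437 AH is year 27 of its 30-year cycle; leap positions are 2, 5, 7, 10, 13, 16, 18, 21, 24, 26, 29, so it is a common year (354 days).

no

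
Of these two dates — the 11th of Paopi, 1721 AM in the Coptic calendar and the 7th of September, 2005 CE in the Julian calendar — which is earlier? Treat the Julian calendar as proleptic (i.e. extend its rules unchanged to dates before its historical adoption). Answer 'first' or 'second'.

Converting both to JDN: 2453300 vs 2453634; the smaller is the first.

first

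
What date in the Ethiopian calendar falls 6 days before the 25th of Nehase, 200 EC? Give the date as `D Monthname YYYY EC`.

JDN of the 25th of Nehase, 200 EC = 1797260.
1797260 − 6 = 1797254.
JDN 1797254 in the Ethiopian calendar is 19 Nehase 200 EC.

19 Nehase 200 EC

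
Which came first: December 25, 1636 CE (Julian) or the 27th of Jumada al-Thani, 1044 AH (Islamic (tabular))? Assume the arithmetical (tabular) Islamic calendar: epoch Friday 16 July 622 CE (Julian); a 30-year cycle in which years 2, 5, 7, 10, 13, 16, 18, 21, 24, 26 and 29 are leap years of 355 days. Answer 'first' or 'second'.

second

Converting both to JDN: 2318966 vs 2318218; the smaller is the second.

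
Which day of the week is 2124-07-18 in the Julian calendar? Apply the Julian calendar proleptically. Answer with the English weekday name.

Equivalently 1 August 2124 Gregorian, JDN 2497048.
2497048 ≡ 1 (mod 7); counting from Monday = 0 gives Tuesday.

Tuesday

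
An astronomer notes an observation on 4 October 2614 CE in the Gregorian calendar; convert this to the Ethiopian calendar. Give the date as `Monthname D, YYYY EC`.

Julian Day Number of the source date = 2676080.
Converting JDN 2676080 to the Ethiopian calendar gives 19 Meskerem 2607 EC.

Meskerem 19, 2607 EC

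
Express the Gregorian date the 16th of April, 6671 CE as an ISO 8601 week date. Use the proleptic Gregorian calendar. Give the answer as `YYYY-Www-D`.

6671-W15-7

The weekday is Sunday (ISO weekday 7).
That Sunday belongs to ISO week 15 of ISO year 6671.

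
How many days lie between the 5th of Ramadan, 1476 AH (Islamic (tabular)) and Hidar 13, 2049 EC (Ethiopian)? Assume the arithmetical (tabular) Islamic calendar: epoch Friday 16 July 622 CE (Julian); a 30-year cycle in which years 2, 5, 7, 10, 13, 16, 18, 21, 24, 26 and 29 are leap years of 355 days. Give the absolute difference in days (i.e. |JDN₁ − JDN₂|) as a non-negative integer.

First date → JDN 2471371; second date → JDN 2472325.
The interval is |2471371 − 2472325| = 954 days.

954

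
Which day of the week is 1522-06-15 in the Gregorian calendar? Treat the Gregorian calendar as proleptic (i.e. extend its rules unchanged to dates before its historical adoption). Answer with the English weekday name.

JDN 2277124 mod 7 = 3, and JDN 0 was a Monday, so this is a Thursday.

Thursday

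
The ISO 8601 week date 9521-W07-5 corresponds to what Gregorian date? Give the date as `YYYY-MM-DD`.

9521-02-18

ISO week 1 of 9521 is the week containing the first Thursday of 9521.
Week 7, day 5 (Friday) lands on 9521-02-18.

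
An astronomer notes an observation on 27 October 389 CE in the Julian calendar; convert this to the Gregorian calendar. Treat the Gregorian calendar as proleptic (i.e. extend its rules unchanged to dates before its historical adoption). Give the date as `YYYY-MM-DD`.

At this point the Julian calendar is 1 day behind the Gregorian.
27 October 389 Julian + 1 day → 28 October 389 Gregorian.

0389-10-28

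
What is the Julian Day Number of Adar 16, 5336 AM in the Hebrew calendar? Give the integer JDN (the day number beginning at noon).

2296738

In the proleptic Gregorian calendar the same day is 26 February 1576.
JDN 2400001 is 17 November 1858 CE (Gregorian), MJD 0; the target day is −103263 days from there, so JDN = 2296738.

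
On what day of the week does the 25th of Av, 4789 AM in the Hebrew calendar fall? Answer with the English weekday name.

Thursday

This is JDN 2097119 (13 August 1029 Gregorian).
2097119 ≡ 3 (mod 7); counting from Monday = 0 gives Thursday.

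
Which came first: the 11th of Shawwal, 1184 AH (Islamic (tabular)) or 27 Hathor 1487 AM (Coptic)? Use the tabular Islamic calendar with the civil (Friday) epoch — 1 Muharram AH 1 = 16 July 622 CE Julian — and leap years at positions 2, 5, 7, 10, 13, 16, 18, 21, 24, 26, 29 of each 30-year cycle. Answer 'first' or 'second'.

second

The two dates have Julian Day Numbers 2367932 and 2367877 respectively.
Since 2367877 < 2367932, the second date comes first.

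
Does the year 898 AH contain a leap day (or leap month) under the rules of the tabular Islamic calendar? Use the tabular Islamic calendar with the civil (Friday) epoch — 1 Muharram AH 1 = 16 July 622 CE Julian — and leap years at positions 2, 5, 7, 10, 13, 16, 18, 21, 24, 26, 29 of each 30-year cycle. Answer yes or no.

Year 898 AH is year 28 of its 30-year cycle; leap positions are 2, 5, 7, 10, 13, 16, 18, 21, 24, 26, 29, so it is a common year (354 days).

no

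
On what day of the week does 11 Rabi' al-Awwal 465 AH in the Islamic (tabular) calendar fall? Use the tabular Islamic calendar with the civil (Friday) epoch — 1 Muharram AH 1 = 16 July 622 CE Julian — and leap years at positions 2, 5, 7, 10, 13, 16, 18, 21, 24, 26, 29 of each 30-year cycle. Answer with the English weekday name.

This is JDN 2112935 (1 December 1072 Gregorian).
JDN 2112935 mod 7 = 6, and JDN 0 was a Monday, so this is a Sunday.

Sunday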